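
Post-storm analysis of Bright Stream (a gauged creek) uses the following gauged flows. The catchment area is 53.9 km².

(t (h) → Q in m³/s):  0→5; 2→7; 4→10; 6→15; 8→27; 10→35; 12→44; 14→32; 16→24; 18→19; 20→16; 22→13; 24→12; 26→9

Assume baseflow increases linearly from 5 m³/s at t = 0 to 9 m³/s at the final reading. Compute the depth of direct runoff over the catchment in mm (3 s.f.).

Direct runoff: 0.00, 1.69, 4.38, 9.08, 20.77, 28.46, 37.15, 24.85, 16.54, 11.23, 7.92, 4.62, 3.31, 0.00 m³/s; ΣQ_DR = 170.0 m³/s.
V = ΣQ_DR · Δt = 170.0 × 7200 s = 1.224 × 10^6 m³.
Over A = 53.9 km², depth = V / A = 22.7 mm.

d ≈ 22.7 mm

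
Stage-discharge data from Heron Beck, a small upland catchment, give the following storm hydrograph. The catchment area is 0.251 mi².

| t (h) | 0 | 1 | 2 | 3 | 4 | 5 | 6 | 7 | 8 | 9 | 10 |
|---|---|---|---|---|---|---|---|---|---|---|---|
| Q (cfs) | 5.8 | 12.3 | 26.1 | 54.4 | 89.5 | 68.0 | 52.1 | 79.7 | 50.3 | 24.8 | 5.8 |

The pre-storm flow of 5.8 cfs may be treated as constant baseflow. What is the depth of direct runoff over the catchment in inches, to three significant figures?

Direct runoff: 0.0, 6.5, 20.3, 48.6, 83.7, 62.2, 46.3, 73.9, 44.5, 19.0, 0.0 cfs; ΣQ_DR = 405.0 cfs.
V = ΣQ_DR · Δt = 405.0 × 3600 s = 1.458 × 10^6 ft³.
Over A = 0.251 mi², depth = V / A = 2.50 in.

d ≈ 2.50 in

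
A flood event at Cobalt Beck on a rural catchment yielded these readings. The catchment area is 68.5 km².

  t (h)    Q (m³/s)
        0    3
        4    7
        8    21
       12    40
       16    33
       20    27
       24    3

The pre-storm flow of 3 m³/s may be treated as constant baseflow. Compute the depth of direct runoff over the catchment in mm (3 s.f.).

Direct runoff: 0.0, 4.0, 18.0, 37.0, 30.0, 24.0, 0.0 m³/s; ΣQ_DR = 113.0 m³/s.
V = ΣQ_DR · Δt = 113.0 × 14400 s = 1.627 × 10^6 m³.
Over A = 68.5 km², depth = V / A = 23.8 mm.

d ≈ 23.8 mm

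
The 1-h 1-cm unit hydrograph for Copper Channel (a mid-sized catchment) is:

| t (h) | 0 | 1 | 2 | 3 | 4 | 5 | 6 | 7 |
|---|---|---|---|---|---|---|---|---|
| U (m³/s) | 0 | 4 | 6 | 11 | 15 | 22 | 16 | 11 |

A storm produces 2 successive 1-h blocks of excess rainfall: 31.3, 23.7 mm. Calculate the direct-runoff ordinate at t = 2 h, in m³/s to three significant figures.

By discrete convolution, Q_j = Σ (P_i / 10 mm) · U_{j−i}.
At t = 2 h (j=2): Q = (31.3/10)·6 + (23.7/10)·4 = 28.3 m³/s.

Q ≈ 28.3 m³/s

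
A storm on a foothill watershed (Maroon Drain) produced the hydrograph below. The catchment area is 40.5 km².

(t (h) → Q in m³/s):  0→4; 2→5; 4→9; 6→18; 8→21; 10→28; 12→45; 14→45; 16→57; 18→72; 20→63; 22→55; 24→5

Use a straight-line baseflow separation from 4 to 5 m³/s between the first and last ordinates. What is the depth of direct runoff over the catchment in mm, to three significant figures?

Direct runoff: 0.00, 0.92, 4.83, 13.75, 16.67, 23.58, 40.50, 40.42, 52.33, 67.25, 58.17, 50.08, 0.00 m³/s; ΣQ_DR = 368.5 m³/s.
V = ΣQ_DR · Δt = 368.5 × 7200 s = 2.653 × 10^6 m³.
Over A = 40.5 km², depth = V / A = 65.5 mm.

d ≈ 65.5 mm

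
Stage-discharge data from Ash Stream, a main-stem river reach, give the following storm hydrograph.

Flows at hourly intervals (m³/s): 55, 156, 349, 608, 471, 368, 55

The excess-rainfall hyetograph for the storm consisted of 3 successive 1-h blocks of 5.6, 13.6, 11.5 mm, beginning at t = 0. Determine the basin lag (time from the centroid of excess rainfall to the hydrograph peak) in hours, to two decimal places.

Centroid of excess rainfall: t_c = Σ P_i·t̄_i / ΣP_i = 1.6922 h (block centres at 0.5, 1.5, 2.5 h).
Hydrograph peak occurs at t = 3 h, so basin lag t_L = 3 − 1.6922 = 1.31 h.

t_L ≈ 1.31 h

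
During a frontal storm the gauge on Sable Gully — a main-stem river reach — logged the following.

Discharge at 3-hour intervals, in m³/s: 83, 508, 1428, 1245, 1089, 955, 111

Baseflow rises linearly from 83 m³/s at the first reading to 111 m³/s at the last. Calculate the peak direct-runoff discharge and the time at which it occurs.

Subtracting baseflow gives direct-runoff ordinates: 0.00, 420.33, 1335.67, 1148.00, 987.33, 848.67, 0.00 m³/s.
The maximum is 1335.67 m³/s, occurring at the reading for t = 6 h.

Q_p = 1335.67 m³/s at t = 6 h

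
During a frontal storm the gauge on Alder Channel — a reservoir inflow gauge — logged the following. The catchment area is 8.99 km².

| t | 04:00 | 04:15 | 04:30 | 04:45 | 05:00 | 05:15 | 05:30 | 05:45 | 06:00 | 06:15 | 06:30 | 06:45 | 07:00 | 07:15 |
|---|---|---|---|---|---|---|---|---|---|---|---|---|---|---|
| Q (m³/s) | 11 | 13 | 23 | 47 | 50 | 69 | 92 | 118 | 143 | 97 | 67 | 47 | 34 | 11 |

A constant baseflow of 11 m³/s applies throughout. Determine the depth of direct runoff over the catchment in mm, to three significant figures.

d ≈ 66.9 mm

Direct runoff: 0.0, 2.0, 12.0, 36.0, 39.0, 58.0, 81.0, 107.0, 132.0, 86.0, 56.0, 36.0, 23.0, 0.0 m³/s; ΣQ_DR = 668.0 m³/s.
V = ΣQ_DR · Δt = 668.0 × 900 s = 6.012 × 10^5 m³.
Over A = 8.99 km², depth = V / A = 66.9 mm.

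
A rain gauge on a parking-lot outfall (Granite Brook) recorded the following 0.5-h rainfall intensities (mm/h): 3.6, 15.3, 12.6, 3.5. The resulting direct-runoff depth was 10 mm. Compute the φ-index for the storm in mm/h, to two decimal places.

Only the 2 blocks with intensity above φ contribute runoff: 15.3, 12.6 mm/h.
Σ(I−φ)·Δt = d  ⇒  (15.3+12.6 − 2φ)·0.5 = 10
φ = (27.90 − 10/0.5) / 2 = 3.95 mm/h.

φ ≈ 3.95 mm/h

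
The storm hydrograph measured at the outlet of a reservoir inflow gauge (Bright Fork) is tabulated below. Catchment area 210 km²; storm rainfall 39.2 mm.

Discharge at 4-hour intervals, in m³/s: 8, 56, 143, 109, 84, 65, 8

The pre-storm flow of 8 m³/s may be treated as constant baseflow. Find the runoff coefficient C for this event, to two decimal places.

ΣQ_DR = 417.0 m³/s; V = ΣQ_DR·Δt = 6.005 × 10^6 m³.
Runoff depth d = V / A = 28.59 mm.
C = d / P = 28.59 / 39.2 = 0.73.

C ≈ 0.73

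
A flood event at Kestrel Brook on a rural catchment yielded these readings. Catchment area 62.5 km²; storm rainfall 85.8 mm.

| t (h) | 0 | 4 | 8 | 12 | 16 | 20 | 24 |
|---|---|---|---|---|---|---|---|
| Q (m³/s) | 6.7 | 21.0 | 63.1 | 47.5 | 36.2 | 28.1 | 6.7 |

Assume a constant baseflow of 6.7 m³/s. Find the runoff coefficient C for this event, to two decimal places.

C ≈ 0.44

ΣQ_DR = 162.4 m³/s; V = ΣQ_DR·Δt = 2.339 × 10^6 m³.
Runoff depth d = V / A = 37.42 mm.
C = d / P = 37.42 / 85.8 = 0.44.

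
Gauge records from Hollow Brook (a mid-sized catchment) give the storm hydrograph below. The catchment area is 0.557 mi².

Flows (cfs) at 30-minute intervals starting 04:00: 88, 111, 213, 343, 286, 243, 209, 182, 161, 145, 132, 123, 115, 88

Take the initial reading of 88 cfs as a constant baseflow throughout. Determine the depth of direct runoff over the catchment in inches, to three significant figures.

Direct runoff: 0.0, 23.0, 125.0, 255.0, 198.0, 155.0, 121.0, 94.0, 73.0, 57.0, 44.0, 35.0, 27.0, 0.0 cfs; ΣQ_DR = 1207 cfs.
V = ΣQ_DR · Δt = 1207 × 1800 s = 2.173 × 10^6 ft³.
Over A = 0.557 mi², depth = V / A = 1.68 in.

d ≈ 1.68 in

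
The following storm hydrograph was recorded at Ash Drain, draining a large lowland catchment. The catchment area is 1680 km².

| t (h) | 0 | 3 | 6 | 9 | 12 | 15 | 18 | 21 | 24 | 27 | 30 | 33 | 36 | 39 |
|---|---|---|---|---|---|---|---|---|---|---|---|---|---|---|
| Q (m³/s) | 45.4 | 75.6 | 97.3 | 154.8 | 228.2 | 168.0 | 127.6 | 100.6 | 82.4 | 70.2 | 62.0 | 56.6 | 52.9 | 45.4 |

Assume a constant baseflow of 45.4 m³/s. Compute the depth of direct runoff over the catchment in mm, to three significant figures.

Direct runoff: 0.0, 30.2, 51.9, 109.4, 182.8, 122.6, 82.2, 55.2, 37.0, 24.8, 16.6, 11.2, 7.5, 0.0 m³/s; ΣQ_DR = 731.4 m³/s.
V = ΣQ_DR · Δt = 731.4 × 10800 s = 7.899 × 10^6 m³.
Over A = 1680 km², depth = V / A = 4.70 mm.

d ≈ 4.70 mm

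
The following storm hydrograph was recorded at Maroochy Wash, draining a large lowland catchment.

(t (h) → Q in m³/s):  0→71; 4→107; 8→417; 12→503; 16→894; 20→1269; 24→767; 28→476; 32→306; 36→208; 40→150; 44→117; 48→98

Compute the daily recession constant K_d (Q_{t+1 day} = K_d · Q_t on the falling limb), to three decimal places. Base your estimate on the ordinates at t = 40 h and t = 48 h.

Between t = 40 h and t = 48 h the flow falls from 150 to 98 m³/s over 2×4 h = 8 h.
Per-interval ratio K = (98/150)^(1/2) = 0.8083; K_d = K^(24/4) = 0.279.

K_d ≈ 0.279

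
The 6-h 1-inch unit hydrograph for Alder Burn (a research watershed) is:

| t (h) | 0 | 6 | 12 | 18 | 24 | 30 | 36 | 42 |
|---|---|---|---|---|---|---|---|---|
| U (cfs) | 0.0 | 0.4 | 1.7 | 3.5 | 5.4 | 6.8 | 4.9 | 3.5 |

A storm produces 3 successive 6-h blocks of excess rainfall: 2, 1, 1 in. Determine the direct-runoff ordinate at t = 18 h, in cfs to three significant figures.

By discrete convolution, Q_j = Σ (P_i / 1 in) · U_{j−i}.
At t = 18 h (j=3): Q = (2/1)·3.5 + (1/1)·1.7 + (1/1)·0.4 = 9.10 cfs.

Q ≈ 9.10 cfs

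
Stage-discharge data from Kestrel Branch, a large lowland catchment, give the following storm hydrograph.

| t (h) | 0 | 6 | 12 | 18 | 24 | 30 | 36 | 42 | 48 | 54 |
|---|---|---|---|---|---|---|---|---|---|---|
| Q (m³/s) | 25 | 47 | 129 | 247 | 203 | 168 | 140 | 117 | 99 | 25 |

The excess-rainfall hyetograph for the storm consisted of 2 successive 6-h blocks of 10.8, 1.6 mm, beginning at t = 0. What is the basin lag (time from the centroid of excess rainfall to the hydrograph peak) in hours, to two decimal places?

t_L ≈ 14.23 h

Centroid of excess rainfall: t_c = Σ P_i·t̄_i / ΣP_i = 3.7742 h (block centres at 3, 9 h).
Hydrograph peak occurs at t = 18 h, so basin lag t_L = 18 − 3.7742 = 14.23 h.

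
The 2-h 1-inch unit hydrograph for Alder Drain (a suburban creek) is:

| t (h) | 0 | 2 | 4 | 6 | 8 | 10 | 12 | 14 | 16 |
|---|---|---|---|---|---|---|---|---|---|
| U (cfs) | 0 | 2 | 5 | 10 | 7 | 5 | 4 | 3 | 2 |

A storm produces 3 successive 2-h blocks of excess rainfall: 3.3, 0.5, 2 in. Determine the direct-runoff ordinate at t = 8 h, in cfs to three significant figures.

Q ≈ 38.1 cfs

By discrete convolution, Q_j = Σ (P_i / 1 in) · U_{j−i}.
At t = 8 h (j=4): Q = (3.3/1)·7 + (0.5/1)·10 + (2/1)·5 = 38.1 cfs.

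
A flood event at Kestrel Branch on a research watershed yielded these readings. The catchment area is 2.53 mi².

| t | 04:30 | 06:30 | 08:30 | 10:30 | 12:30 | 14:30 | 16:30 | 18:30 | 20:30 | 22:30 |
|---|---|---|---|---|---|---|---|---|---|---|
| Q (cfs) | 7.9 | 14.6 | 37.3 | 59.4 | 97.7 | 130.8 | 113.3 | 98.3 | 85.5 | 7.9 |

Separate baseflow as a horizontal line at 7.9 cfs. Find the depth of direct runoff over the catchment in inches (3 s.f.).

Direct runoff: 0.0, 6.7, 29.4, 51.5, 89.8, 122.9, 105.4, 90.4, 77.6, 0.0 cfs; ΣQ_DR = 573.7 cfs.
V = ΣQ_DR · Δt = 573.7 × 7200 s = 4.131 × 10^6 ft³.
Over A = 2.53 mi², depth = V / A = 0.703 in.

d ≈ 0.703 in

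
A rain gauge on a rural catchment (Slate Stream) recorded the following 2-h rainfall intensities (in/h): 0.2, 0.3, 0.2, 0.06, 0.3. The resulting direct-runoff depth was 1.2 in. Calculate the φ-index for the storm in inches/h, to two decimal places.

Only the 4 blocks with intensity above φ contribute runoff: 0.2, 0.3, 0.2, 0.3 in/h.
Σ(I−φ)·Δt = d  ⇒  (0.2+0.3+0.2+0.3 − 4φ)·2 = 1.2
φ = (1.000 − 1.2/2) / 4 = 0.10 in/h.

φ ≈ 0.10 in/h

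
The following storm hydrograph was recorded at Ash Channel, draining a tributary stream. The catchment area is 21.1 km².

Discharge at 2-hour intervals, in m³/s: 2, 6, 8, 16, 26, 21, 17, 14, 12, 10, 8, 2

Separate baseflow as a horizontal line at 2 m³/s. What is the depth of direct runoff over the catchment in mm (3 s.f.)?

d ≈ 40.3 mm

Direct runoff: 0.0, 4.0, 6.0, 14.0, 24.0, 19.0, 15.0, 12.0, 10.0, 8.0, 6.0, 0.0 m³/s; ΣQ_DR = 118.0 m³/s.
V = ΣQ_DR · Δt = 118.0 × 7200 s = 8.496 × 10^5 m³.
Over A = 21.1 km², depth = V / A = 40.3 mm.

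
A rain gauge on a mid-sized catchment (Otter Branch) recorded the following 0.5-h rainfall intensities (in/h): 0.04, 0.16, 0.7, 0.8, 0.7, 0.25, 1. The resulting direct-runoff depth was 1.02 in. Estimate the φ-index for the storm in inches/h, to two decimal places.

φ ≈ 0.29 in/h

Only the 4 blocks with intensity above φ contribute runoff: 0.7, 0.8, 0.7, 1 in/h.
Σ(I−φ)·Δt = d  ⇒  (0.7+0.8+0.7+1 − 4φ)·0.5 = 1.02
φ = (3.200 − 1.02/0.5) / 4 = 0.29 in/h.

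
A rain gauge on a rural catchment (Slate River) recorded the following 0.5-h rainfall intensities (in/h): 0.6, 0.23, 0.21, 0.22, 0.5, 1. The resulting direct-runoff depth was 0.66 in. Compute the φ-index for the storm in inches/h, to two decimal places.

Only the 3 blocks with intensity above φ contribute runoff: 0.6, 0.5, 1 in/h.
Σ(I−φ)·Δt = d  ⇒  (0.6+0.5+1 − 3φ)·0.5 = 0.66
φ = (2.100 − 0.66/0.5) / 3 = 0.26 in/h.

φ ≈ 0.26 in/h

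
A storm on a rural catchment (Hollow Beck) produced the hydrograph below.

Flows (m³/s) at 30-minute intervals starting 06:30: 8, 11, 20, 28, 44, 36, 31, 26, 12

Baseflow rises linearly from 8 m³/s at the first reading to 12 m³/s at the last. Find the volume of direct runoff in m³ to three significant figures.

Direct-runoff ordinates (Q − Q_b): 0.00, 2.50, 11.00, 18.50, 34.00, 25.50, 20.00, 14.50, 0.00 m³/s.
ΣQ_DR = 126.0 m³/s.
With Δt = 0.5 h = 1800 s, V = ΣQ_DR · Δt = 126.0 × 1800 = 2.27 × 10^5 m³.

V ≈ 2.27 × 10^5 m³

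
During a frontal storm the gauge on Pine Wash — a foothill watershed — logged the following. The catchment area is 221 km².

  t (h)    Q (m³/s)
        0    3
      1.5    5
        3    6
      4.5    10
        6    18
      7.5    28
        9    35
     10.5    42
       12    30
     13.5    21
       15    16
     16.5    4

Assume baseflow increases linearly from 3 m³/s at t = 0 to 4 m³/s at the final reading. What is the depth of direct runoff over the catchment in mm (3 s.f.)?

d ≈ 4.30 mm

Direct runoff: 0.00, 1.91, 2.82, 6.73, 14.64, 24.55, 31.45, 38.36, 26.27, 17.18, 12.09, 0.00 m³/s; ΣQ_DR = 176.0 m³/s.
V = ΣQ_DR · Δt = 176.0 × 5400 s = 9.504 × 10^5 m³.
Over A = 221 km², depth = V / A = 4.30 mm.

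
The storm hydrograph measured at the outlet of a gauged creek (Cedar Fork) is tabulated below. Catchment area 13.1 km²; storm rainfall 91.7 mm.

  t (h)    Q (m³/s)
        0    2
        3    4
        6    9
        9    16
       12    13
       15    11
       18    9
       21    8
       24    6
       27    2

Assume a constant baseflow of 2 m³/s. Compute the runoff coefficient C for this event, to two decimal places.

ΣQ_DR = 60.00 m³/s; V = ΣQ_DR·Δt = 6.480 × 10^5 m³.
Runoff depth d = V / A = 49.47 mm.
C = d / P = 49.47 / 91.7 = 0.54.

C ≈ 0.54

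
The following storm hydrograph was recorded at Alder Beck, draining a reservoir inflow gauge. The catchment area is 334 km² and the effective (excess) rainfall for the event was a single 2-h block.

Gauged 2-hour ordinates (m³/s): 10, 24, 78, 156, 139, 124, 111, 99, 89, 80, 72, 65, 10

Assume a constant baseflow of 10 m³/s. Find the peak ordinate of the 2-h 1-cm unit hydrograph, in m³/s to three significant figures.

U_p ≈ 73.1 m³/s

Direct runoff: 0.0, 14.0, 68.0, 146.0, 129.0, 114.0, 101.0, 89.0, 79.0, 70.0, 62.0, 55.0, 0.0 m³/s; ΣQ_DR = 927.0 m³/s, peak = 146.0 m³/s.
Runoff depth d = ΣQ_DR·Δt / A = 927.0 × 7200 / (334 km²) = 19.98 mm.
The 1-cm UH is the DRH scaled by (10 mm)/d, so U_p = 146.0 × 10/19.98 = 73.1 m³/s.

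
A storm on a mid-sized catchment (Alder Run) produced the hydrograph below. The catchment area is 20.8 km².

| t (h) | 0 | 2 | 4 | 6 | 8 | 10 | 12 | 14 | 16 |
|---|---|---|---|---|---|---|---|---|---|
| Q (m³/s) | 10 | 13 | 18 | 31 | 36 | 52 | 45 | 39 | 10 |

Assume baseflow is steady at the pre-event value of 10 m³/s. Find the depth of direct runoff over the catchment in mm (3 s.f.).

Direct runoff: 0.0, 3.0, 8.0, 21.0, 26.0, 42.0, 35.0, 29.0, 0.0 m³/s; ΣQ_DR = 164.0 m³/s.
V = ΣQ_DR · Δt = 164.0 × 7200 s = 1.181 × 10^6 m³.
Over A = 20.8 km², depth = V / A = 56.8 mm.

d ≈ 56.8 mm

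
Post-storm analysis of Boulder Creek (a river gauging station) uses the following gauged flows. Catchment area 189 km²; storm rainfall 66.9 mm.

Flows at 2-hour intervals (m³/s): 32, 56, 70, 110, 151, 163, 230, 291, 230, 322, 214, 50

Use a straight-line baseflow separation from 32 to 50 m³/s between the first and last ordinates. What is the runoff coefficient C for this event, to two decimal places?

ΣQ_DR = 1427 m³/s; V = ΣQ_DR·Δt = 1.027 × 10^7 m³.
Runoff depth d = V / A = 54.36 mm.
C = d / P = 54.36 / 66.9 = 0.81.

C ≈ 0.81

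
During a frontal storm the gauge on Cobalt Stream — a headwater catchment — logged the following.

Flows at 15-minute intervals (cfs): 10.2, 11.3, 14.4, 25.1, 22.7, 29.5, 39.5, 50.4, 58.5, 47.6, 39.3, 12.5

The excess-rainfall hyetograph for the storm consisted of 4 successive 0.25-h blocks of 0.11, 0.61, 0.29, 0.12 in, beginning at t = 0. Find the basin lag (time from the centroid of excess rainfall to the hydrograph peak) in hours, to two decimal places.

t_L ≈ 1.53 h

Centroid of excess rainfall: t_c = Σ P_i·t̄_i / ΣP_i = 0.4679 h (block centres at 0.125, 0.375, 0.625, 0.875 h).
Hydrograph peak occurs at t = 2 h, so basin lag t_L = 2 − 0.4679 = 1.53 h.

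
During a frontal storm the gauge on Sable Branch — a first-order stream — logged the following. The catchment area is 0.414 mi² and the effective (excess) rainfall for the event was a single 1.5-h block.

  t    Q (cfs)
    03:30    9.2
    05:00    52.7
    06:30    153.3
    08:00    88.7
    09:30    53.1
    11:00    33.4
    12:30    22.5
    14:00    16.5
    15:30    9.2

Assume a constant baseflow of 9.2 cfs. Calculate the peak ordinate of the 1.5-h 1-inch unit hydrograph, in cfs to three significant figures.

Direct runoff: 0.0, 43.5, 144.1, 79.5, 43.9, 24.2, 13.3, 7.3, 0.0 cfs; ΣQ_DR = 355.8 cfs, peak = 144.1 cfs.
Runoff depth d = ΣQ_DR·Δt / A = 355.8 × 5400 / (0.414 mi²) = 1.998 in.
The 1-inch UH is the DRH scaled by (1 in)/d, so U_p = 144.1 × 1/1.998 = 72.1 cfs.

U_p ≈ 72.1 cfs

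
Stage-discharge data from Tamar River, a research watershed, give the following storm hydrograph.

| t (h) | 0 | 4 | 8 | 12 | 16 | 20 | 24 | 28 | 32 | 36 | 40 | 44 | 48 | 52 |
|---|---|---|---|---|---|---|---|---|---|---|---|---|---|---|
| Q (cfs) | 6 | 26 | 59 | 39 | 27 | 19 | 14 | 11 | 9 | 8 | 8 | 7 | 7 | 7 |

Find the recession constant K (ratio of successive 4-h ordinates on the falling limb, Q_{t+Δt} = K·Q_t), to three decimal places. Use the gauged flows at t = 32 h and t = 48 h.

K ≈ 0.939

Using the recession-limb readings at t = 32 h and t = 48 h: Q falls from 9 to 7 cfs over 4 intervals.
K = (Q₂/Q₁)^(1/4) = (7/9)^(1/4) = 0.939.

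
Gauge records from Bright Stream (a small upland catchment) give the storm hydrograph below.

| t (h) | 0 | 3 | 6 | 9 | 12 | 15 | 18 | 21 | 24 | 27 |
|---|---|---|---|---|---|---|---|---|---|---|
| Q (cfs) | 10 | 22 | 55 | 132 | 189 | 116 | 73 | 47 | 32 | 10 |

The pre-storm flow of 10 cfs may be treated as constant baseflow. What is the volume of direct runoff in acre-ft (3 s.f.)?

Direct-runoff ordinates (Q − Q_b): 0.0, 12.0, 45.0, 122.0, 179.0, 106.0, 63.0, 37.0, 22.0, 0.0 cfs.
ΣQ_DR = 586.0 cfs.
With Δt = 3 h = 10800 s, V = ΣQ_DR · Δt = 586.0 × 10800 = 6.33 × 10^6 ft³ = 145 acre-ft.

V ≈ 145 acre-ft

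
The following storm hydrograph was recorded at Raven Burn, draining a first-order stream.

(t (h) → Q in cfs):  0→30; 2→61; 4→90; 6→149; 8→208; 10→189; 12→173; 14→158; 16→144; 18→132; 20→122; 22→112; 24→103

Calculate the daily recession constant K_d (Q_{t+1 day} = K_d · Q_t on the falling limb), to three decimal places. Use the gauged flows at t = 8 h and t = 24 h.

K_d ≈ 0.348

Between t = 8 h and t = 24 h the flow falls from 208 to 103 cfs over 8×2 h = 16 h.
Per-interval ratio K = (103/208)^(1/8) = 0.9159; K_d = K^(24/2) = 0.348.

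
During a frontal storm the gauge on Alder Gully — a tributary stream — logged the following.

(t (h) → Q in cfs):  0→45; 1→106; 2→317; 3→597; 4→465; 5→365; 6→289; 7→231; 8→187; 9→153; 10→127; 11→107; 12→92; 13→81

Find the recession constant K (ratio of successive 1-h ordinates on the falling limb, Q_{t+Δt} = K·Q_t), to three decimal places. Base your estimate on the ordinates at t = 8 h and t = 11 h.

K ≈ 0.830

Using the recession-limb readings at t = 8 h and t = 11 h: Q falls from 187 to 107 cfs over 3 intervals.
K = (Q₂/Q₁)^(1/3) = (107/187)^(1/3) = 0.830.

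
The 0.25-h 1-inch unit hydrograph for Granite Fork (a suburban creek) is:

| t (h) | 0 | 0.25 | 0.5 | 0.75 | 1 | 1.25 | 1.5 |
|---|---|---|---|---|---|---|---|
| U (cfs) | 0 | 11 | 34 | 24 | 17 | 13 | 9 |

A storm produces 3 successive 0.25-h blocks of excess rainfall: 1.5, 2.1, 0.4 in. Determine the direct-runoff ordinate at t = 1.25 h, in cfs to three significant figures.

Q ≈ 64.8 cfs

By discrete convolution, Q_j = Σ (P_i / 1 in) · U_{j−i}.
At t = 1.25 h (j=5): Q = (1.5/1)·13 + (2.1/1)·17 + (0.4/1)·24 = 64.8 cfs.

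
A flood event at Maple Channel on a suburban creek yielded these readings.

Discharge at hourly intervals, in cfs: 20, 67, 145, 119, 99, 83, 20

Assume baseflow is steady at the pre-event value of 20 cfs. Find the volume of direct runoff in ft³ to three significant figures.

Direct-runoff ordinates (Q − Q_b): 0.0, 47.0, 125.0, 99.0, 79.0, 63.0, 0.0 cfs.
ΣQ_DR = 413.0 cfs.
With Δt = 1 h = 3600 s, V = ΣQ_DR · Δt = 413.0 × 3600 = 1.49 × 10^6 ft³.

V ≈ 1.49 × 10^6 ft³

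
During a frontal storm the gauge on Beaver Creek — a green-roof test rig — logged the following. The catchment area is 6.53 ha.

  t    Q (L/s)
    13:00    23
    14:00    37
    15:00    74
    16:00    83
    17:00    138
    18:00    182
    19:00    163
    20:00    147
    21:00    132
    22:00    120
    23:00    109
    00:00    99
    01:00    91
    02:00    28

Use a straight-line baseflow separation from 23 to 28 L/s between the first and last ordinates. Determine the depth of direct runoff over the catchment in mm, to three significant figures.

d ≈ 58.9 mm

Direct runoff: 0.00, 13.62, 50.23, 58.85, 113.46, 157.08, 137.69, 121.31, 105.92, 93.54, 82.15, 71.77, 63.38, 0.00 L/s; ΣQ_DR = 1069 L/s.
V = ΣQ_DR · Δt = 1069 × 3600 s = 3.848 × 10^6 L.
Over A = 6.53 ha, depth = V / A = 58.9 mm.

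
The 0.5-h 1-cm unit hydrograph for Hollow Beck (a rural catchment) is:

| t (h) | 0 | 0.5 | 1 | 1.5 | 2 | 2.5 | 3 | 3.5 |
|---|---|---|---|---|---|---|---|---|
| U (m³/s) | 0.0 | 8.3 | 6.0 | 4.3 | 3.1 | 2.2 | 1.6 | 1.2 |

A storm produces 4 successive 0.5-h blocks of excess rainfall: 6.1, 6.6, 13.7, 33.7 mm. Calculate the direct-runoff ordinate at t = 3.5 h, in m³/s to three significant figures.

Q ≈ 15.2 m³/s

By discrete convolution, Q_j = Σ (P_i / 10 mm) · U_{j−i}.
At t = 3.5 h (j=7): Q = (6.1/10)·1.2 + (6.6/10)·1.6 + (13.7/10)·2.2 + (33.7/10)·3.1 = 15.2 m³/s.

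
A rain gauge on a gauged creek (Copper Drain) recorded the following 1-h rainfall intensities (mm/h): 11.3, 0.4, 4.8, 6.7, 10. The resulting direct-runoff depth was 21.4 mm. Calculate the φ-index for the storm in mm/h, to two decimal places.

φ ≈ 2.85 mm/h

Only the 4 blocks with intensity above φ contribute runoff: 11.3, 4.8, 6.7, 10 mm/h.
Σ(I−φ)·Δt = d  ⇒  (11.3+4.8+6.7+10 − 4φ)·1 = 21.4
φ = (32.80 − 21.4/1) / 4 = 2.85 mm/h.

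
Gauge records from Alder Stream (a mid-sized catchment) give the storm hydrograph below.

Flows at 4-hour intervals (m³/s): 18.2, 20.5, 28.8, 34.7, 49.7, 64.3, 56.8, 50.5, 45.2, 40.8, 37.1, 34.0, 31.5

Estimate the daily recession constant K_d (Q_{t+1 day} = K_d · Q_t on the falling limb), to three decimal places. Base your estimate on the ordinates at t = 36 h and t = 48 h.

Between t = 36 h and t = 48 h the flow falls from 40.8 to 31.5 m³/s over 3×4 h = 12 h.
Per-interval ratio K = (31.5/40.8)^(1/3) = 0.9174; K_d = K^(24/4) = 0.596.

K_d ≈ 0.596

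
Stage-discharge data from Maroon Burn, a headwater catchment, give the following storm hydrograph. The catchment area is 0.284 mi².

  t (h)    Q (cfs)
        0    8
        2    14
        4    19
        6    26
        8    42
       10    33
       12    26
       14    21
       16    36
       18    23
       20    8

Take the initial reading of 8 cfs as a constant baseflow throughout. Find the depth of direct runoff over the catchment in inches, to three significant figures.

Direct runoff: 0.0, 6.0, 11.0, 18.0, 34.0, 25.0, 18.0, 13.0, 28.0, 15.0, 0.0 cfs; ΣQ_DR = 168.0 cfs.
V = ΣQ_DR · Δt = 168.0 × 7200 s = 1.210 × 10^6 ft³.
Over A = 0.284 mi², depth = V / A = 1.83 in.

d ≈ 1.83 in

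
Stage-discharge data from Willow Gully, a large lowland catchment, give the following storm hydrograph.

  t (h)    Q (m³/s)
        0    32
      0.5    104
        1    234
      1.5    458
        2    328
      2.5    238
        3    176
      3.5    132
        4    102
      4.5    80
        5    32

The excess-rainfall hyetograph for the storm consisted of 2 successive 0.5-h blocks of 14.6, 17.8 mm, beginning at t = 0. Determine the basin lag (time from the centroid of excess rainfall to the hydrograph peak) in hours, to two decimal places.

t_L ≈ 0.98 h

Centroid of excess rainfall: t_c = Σ P_i·t̄_i / ΣP_i = 0.5247 h (block centres at 0.25, 0.75 h).
Hydrograph peak occurs at t = 1.5 h, so basin lag t_L = 1.5 − 0.5247 = 0.98 h.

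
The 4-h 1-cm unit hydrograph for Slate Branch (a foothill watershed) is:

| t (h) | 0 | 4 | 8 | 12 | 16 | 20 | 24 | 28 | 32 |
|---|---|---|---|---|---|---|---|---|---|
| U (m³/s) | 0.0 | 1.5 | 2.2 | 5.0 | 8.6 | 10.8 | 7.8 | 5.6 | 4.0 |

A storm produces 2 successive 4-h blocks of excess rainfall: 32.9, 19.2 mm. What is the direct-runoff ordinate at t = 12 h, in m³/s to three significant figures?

Q ≈ 20.7 m³/s

By discrete convolution, Q_j = Σ (P_i / 10 mm) · U_{j−i}.
At t = 12 h (j=3): Q = (32.9/10)·5.0 + (19.2/10)·2.2 = 20.7 m³/s.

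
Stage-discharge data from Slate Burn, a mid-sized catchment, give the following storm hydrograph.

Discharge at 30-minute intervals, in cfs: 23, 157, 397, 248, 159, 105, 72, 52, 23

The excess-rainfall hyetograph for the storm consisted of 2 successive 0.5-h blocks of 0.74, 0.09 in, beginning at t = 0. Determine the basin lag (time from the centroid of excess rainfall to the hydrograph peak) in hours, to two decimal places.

Centroid of excess rainfall: t_c = Σ P_i·t̄_i / ΣP_i = 0.3042 h (block centres at 0.25, 0.75 h).
Hydrograph peak occurs at t = 1 h, so basin lag t_L = 1 − 0.3042 = 0.70 h.

t_L ≈ 0.70 h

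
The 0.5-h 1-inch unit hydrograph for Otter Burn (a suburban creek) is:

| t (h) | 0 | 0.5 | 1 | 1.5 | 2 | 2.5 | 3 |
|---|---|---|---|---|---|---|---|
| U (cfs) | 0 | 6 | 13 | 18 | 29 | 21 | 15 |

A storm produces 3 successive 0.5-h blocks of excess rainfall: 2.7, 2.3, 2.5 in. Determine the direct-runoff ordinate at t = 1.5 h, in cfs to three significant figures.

By discrete convolution, Q_j = Σ (P_i / 1 in) · U_{j−i}.
At t = 1.5 h (j=3): Q = (2.7/1)·18 + (2.3/1)·13 + (2.5/1)·6 = 93.5 cfs.

Q ≈ 93.5 cfs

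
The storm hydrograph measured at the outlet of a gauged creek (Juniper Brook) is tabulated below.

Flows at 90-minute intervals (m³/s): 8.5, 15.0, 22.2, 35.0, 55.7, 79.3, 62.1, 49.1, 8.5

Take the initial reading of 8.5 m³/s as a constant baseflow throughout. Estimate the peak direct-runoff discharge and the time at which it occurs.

Q_p = 70.8 m³/s at t = 7.5 h

Subtracting baseflow gives direct-runoff ordinates: 0.0, 6.5, 13.7, 26.5, 47.2, 70.8, 53.6, 40.6, 0.0 m³/s.
The maximum is 70.8 m³/s, occurring at the reading for t = 7.5 h.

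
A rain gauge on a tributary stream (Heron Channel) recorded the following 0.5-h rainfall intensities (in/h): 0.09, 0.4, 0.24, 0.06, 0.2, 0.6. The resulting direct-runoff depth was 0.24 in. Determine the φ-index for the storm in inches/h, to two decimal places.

φ ≈ 0.26 in/h

Only the 2 blocks with intensity above φ contribute runoff: 0.4, 0.6 in/h.
Σ(I−φ)·Δt = d  ⇒  (0.4+0.6 − 2φ)·0.5 = 0.24
φ = (1.000 − 0.24/0.5) / 2 = 0.26 in/h.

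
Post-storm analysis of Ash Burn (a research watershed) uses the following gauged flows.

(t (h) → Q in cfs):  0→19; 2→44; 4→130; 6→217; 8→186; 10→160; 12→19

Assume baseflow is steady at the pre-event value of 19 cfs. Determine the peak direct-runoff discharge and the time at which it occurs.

Q_p = 198.0 cfs at t = 6 h

Subtracting baseflow gives direct-runoff ordinates: 0.0, 25.0, 111.0, 198.0, 167.0, 141.0, 0.0 cfs.
The maximum is 198.0 cfs, occurring at the reading for t = 6 h.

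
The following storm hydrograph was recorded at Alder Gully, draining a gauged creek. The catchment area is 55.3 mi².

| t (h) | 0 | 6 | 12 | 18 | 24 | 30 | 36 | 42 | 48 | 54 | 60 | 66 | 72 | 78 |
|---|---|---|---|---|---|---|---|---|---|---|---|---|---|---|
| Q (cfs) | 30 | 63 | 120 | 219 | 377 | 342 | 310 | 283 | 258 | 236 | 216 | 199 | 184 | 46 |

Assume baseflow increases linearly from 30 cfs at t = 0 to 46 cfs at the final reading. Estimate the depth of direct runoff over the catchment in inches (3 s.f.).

d ≈ 0.395 in

Direct runoff: 0.00, 31.77, 87.54, 185.31, 342.08, 305.85, 272.62, 244.38, 218.15, 194.92, 173.69, 155.46, 139.23, 0.00 cfs; ΣQ_DR = 2351 cfs.
V = ΣQ_DR · Δt = 2351 × 21600 s = 5.078 × 10^7 ft³.
Over A = 55.3 mi², depth = V / A = 0.395 in.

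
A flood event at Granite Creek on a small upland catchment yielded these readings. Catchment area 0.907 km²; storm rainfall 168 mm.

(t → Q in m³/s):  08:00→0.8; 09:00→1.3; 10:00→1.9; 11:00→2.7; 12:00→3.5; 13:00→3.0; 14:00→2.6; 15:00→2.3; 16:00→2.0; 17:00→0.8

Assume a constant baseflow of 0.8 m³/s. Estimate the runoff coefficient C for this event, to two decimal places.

ΣQ_DR = 12.90 m³/s; V = ΣQ_DR·Δt = 46440 m³.
Runoff depth d = V / A = 51.20 mm.
C = d / P = 51.20 / 168 = 0.30.

C ≈ 0.30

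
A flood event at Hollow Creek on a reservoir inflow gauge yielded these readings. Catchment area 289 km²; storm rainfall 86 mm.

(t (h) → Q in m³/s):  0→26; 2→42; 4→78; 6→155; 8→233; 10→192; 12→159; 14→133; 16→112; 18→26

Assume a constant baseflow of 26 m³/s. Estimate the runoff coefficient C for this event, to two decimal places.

C ≈ 0.26

ΣQ_DR = 896.0 m³/s; V = ΣQ_DR·Δt = 6.451 × 10^6 m³.
Runoff depth d = V / A = 22.32 mm.
C = d / P = 22.32 / 86 = 0.26.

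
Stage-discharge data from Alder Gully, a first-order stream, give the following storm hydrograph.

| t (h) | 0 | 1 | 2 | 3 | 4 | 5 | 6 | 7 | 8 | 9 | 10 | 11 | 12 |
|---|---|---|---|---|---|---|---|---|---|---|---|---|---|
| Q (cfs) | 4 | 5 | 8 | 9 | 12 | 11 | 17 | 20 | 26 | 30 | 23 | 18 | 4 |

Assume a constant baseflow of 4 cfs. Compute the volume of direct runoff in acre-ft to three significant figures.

V ≈ 11.2 acre-ft

Direct-runoff ordinates (Q − Q_b): 0.0, 1.0, 4.0, 5.0, 8.0, 7.0, 13.0, 16.0, 22.0, 26.0, 19.0, 14.0, 0.0 cfs.
ΣQ_DR = 135.0 cfs.
With Δt = 1 h = 3600 s, V = ΣQ_DR · Δt = 135.0 × 3600 = 4.86 × 10^5 ft³ = 11.2 acre-ft.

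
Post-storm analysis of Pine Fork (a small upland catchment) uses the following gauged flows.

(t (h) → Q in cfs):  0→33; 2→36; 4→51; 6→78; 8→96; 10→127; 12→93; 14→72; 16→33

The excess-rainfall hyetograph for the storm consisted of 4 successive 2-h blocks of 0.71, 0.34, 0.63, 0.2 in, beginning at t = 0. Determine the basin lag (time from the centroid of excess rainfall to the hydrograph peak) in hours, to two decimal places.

Centroid of excess rainfall: t_c = Σ P_i·t̄_i / ΣP_i = 3.3404 h (block centres at 1, 3, 5, 7 h).
Hydrograph peak occurs at t = 10 h, so basin lag t_L = 10 − 3.3404 = 6.66 h.

t_L ≈ 6.66 h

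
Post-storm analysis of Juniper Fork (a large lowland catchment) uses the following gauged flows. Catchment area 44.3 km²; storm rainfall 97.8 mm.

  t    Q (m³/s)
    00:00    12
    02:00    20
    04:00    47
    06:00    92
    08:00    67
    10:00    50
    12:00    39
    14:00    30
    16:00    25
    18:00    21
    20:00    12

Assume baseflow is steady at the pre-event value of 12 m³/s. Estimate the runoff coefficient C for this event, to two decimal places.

ΣQ_DR = 283.0 m³/s; V = ΣQ_DR·Δt = 2.038 × 10^6 m³.
Runoff depth d = V / A = 46.00 mm.
C = d / P = 46.00 / 97.8 = 0.47.

C ≈ 0.47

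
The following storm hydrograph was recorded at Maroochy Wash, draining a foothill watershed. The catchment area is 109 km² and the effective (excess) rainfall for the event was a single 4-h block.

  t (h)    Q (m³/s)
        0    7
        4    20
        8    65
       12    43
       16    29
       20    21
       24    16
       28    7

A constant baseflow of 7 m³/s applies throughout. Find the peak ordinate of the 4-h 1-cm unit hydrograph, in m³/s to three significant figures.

U_p ≈ 28.9 m³/s

Direct runoff: 0.0, 13.0, 58.0, 36.0, 22.0, 14.0, 9.0, 0.0 m³/s; ΣQ_DR = 152.0 m³/s, peak = 58.0 m³/s.
Runoff depth d = ΣQ_DR·Δt / A = 152.0 × 14400 / (109 km²) = 20.08 mm.
The 1-cm UH is the DRH scaled by (10 mm)/d, so U_p = 58.0 × 10/20.08 = 28.9 m³/s.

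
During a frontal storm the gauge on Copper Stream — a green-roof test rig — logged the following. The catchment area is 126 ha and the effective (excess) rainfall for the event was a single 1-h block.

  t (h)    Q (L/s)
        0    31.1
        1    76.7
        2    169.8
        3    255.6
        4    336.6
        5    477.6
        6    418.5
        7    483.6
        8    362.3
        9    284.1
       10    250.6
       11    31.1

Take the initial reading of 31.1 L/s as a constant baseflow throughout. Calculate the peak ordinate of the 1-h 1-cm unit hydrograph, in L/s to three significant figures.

Direct runoff: 0.0, 45.6, 138.7, 224.5, 305.5, 446.5, 387.4, 452.5, 331.2, 253.0, 219.5, 0.0 L/s; ΣQ_DR = 2804 L/s, peak = 452.5 L/s.
Runoff depth d = ΣQ_DR·Δt / A = 2804 × 3600 / (126 ha) = 8.013 mm.
The 1-cm UH is the DRH scaled by (10 mm)/d, so U_p = 452.5 × 10/8.013 = 565 L/s.

U_p ≈ 565 L/s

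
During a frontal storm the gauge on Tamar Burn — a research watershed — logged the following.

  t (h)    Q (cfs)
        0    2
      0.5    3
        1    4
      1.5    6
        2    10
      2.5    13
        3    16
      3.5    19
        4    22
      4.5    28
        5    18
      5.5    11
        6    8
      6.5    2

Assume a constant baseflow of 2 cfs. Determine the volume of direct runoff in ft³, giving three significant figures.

V ≈ 2.41 × 10^5 ft³

Direct-runoff ordinates (Q − Q_b): 0.0, 1.0, 2.0, 4.0, 8.0, 11.0, 14.0, 17.0, 20.0, 26.0, 16.0, 9.0, 6.0, 0.0 cfs.
ΣQ_DR = 134.0 cfs.
With Δt = 0.5 h = 1800 s, V = ΣQ_DR · Δt = 134.0 × 1800 = 2.41 × 10^5 ft³.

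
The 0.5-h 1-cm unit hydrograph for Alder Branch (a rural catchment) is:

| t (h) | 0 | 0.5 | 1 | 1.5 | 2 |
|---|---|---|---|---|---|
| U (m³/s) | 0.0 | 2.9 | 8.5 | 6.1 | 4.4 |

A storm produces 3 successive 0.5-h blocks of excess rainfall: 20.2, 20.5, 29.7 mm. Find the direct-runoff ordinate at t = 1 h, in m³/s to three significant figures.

Q ≈ 23.1 m³/s

By discrete convolution, Q_j = Σ (P_i / 10 mm) · U_{j−i}.
At t = 1 h (j=2): Q = (20.2/10)·8.5 + (20.5/10)·2.9 + (29.7/10)·0.0 = 23.1 m³/s.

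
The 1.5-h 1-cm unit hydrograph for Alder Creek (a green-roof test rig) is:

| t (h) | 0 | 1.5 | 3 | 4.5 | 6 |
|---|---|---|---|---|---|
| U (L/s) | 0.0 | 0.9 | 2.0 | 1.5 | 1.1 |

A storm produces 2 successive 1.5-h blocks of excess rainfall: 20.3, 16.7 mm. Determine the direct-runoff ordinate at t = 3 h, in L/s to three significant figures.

By discrete convolution, Q_j = Σ (P_i / 10 mm) · U_{j−i}.
At t = 3 h (j=2): Q = (20.3/10)·2.0 + (16.7/10)·0.9 = 5.56 L/s.

Q ≈ 5.56 L/s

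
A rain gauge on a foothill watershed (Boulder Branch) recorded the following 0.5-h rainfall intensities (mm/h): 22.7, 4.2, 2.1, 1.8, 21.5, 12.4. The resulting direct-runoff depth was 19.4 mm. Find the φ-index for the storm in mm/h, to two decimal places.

Only the 3 blocks with intensity above φ contribute runoff: 22.7, 21.5, 12.4 mm/h.
Σ(I−φ)·Δt = d  ⇒  (22.7+21.5+12.4 − 3φ)·0.5 = 19.4
φ = (56.60 − 19.4/0.5) / 3 = 5.93 mm/h.

φ ≈ 5.93 mm/h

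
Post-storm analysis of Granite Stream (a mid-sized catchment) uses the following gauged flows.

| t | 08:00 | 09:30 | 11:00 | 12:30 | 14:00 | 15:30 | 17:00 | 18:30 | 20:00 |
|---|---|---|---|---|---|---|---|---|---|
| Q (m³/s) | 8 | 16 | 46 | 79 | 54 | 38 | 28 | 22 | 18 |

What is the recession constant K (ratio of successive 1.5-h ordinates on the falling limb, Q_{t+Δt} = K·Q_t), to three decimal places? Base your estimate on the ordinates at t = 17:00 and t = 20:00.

Using the recession-limb readings at t = 17:00 and t = 20:00: Q falls from 28 to 18 m³/s over 2 intervals.
K = (Q₂/Q₁)^(1/2) = (18/28)^(1/2) = 0.802.

K ≈ 0.802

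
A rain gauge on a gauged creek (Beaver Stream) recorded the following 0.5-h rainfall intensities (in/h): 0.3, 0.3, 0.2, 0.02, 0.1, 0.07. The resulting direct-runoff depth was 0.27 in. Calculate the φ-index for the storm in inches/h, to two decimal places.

φ ≈ 0.09 in/h

Only the 4 blocks with intensity above φ contribute runoff: 0.3, 0.3, 0.2, 0.1 in/h.
Σ(I−φ)·Δt = d  ⇒  (0.3+0.3+0.2+0.1 − 4φ)·0.5 = 0.27
φ = (0.9000 − 0.27/0.5) / 4 = 0.09 in/h.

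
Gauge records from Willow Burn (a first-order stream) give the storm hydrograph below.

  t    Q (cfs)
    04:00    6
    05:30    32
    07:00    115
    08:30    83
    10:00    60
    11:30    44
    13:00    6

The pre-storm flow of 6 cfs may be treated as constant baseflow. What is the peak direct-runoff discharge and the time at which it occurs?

Q_p = 109.0 cfs at t = 07:00

Subtracting baseflow gives direct-runoff ordinates: 0.0, 26.0, 109.0, 77.0, 54.0, 38.0, 0.0 cfs.
The maximum is 109.0 cfs, occurring at the reading for t = 07:00.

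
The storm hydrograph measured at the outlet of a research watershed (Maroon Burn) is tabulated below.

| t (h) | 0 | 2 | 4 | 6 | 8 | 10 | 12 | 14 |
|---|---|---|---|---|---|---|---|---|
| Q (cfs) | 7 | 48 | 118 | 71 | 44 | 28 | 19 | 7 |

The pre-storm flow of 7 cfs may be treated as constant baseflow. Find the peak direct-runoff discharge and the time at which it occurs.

Q_p = 111.0 cfs at t = 4 h

Subtracting baseflow gives direct-runoff ordinates: 0.0, 41.0, 111.0, 64.0, 37.0, 21.0, 12.0, 0.0 cfs.
The maximum is 111.0 cfs, occurring at the reading for t = 4 h.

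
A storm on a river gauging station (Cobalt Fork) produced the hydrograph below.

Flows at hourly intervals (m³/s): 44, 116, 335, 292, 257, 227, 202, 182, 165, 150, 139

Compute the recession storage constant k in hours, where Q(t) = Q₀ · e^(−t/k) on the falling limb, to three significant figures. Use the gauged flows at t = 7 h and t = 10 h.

On the falling limb, Q drops from 182 to 139 m³/s between t = 7 h and t = 10 h (Δt = 3 h).
k = −Δt / ln(Q₂/Q₁) = −3 / ln(139/182) = 11.1 h.

k ≈ 11.1 h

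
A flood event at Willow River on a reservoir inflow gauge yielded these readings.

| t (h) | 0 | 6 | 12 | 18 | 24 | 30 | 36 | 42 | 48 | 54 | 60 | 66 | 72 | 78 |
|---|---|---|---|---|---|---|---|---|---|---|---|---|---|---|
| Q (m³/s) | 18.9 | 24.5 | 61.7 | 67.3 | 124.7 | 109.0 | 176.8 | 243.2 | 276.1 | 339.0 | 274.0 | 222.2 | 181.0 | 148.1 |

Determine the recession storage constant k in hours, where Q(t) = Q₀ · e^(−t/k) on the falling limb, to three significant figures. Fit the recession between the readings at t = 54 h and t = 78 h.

k ≈ 29.0 h

On the falling limb, Q drops from 339.0 to 148.1 m³/s between t = 54 h and t = 78 h (Δt = 24 h).
k = −Δt / ln(Q₂/Q₁) = −24 / ln(148.1/339.0) = 29.0 h.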